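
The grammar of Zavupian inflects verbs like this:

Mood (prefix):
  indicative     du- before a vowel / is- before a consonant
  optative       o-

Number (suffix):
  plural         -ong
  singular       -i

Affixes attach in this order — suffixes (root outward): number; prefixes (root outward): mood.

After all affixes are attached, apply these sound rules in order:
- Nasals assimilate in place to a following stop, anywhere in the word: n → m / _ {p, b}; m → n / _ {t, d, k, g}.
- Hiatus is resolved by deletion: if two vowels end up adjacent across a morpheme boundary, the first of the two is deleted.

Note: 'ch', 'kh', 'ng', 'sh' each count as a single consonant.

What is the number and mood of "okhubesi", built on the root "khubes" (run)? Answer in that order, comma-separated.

singular, optative

Segment: o-khubes-i.
number: -i → singular.
mood: o- → optative.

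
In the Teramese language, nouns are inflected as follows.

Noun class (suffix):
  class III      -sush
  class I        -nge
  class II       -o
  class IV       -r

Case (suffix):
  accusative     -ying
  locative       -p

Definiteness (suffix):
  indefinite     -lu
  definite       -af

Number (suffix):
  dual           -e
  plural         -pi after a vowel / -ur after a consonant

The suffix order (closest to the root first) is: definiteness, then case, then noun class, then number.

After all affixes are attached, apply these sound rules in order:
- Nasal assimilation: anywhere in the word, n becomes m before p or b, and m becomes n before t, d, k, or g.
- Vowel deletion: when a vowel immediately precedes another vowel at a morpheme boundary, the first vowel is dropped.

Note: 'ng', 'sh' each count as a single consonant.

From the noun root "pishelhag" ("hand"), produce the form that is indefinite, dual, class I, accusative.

Attach definiteness indefinite -lu → pishelhaglu.
Attach case accusative -ying → pishelhagluying.
Attach noun class class I -nge → pishelhagluyingnge.
Attach number dual -e → pishelhagluyingngee.
Nasal assimilation: no change.
Apply vowel deletion: pishelhagluyingngee → pishelhagluyingnge.

pishelhagluyingnge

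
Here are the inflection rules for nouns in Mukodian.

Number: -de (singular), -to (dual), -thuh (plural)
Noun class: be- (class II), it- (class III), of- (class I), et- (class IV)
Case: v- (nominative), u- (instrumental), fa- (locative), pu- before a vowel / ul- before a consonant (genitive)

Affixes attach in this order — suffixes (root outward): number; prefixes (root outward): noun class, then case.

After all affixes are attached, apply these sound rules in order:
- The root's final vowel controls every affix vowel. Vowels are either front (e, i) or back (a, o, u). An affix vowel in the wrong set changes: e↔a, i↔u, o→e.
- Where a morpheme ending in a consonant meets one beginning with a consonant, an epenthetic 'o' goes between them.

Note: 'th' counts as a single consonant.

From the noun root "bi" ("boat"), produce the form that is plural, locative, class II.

Attach number plural -thuh → bithuh.
Attach noun class class II be- → bebithuh.
Attach case locative fa- → fabebithuh.
Apply vowel harmony: fabebithuh → febebithih.
Epenthesis: no change.

febebithih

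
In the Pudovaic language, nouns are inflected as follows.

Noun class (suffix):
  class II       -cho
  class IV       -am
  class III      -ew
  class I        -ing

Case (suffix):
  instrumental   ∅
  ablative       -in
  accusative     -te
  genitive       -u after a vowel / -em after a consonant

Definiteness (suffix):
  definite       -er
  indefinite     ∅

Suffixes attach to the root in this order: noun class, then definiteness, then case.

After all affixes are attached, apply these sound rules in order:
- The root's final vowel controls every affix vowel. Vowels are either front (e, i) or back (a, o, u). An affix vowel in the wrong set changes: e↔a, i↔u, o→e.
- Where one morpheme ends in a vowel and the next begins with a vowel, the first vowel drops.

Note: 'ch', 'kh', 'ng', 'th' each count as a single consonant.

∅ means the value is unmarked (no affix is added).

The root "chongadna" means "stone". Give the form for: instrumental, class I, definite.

Attach noun class class I -ing → chongadnaing.
Attach definiteness definite -er → chongadnainger.
case = instrumental: zero marking, form stays chongadnainger.
Apply vowel harmony: chongadnainger → chongadnaungar.
Apply vowel deletion: chongadnaungar → chongadnungar.

chongadnungar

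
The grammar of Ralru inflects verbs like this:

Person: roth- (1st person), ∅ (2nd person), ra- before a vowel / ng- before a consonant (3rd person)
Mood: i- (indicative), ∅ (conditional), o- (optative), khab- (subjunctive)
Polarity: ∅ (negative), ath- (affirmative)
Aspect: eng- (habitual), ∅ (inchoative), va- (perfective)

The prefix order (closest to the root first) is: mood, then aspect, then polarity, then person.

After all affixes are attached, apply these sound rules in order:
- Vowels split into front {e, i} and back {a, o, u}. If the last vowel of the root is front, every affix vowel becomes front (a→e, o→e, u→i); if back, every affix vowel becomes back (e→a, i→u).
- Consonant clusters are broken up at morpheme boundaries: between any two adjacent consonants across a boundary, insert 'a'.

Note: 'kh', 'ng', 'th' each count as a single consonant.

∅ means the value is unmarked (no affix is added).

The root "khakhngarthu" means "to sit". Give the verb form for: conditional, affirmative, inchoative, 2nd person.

mood = conditional: zero marking, form stays khakhngarthu.
aspect = inchoative: zero marking, form stays khakhngarthu.
Attach polarity affirmative ath- → athkhakhngarthu.
person = 2nd person: zero marking, form stays athkhakhngarthu.
Vowel harmony: no change.
Apply epenthesis: athkhakhngarthu → athakhakhngarthu.

athakhakhngarthu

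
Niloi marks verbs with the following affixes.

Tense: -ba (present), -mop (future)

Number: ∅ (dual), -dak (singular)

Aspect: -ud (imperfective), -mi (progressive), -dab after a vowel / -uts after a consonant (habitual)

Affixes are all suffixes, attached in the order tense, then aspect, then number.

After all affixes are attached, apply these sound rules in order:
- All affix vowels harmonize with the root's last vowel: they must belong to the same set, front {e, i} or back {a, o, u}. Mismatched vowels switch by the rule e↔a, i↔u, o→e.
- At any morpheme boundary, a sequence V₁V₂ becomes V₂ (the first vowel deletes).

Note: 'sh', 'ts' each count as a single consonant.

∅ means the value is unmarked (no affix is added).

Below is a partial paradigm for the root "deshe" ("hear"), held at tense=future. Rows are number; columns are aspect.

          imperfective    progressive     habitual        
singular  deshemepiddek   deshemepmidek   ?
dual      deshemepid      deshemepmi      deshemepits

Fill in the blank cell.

deshemepitsdek

Attach tense future -mop → deshemop.
Attach aspect habitual -uts (after consonant 'p') → deshemoputs.
Attach number singular -dak → deshemoputsdak.
Apply vowel harmony: deshemoputsdak → deshemepitsdek.
Vowel deletion: no change.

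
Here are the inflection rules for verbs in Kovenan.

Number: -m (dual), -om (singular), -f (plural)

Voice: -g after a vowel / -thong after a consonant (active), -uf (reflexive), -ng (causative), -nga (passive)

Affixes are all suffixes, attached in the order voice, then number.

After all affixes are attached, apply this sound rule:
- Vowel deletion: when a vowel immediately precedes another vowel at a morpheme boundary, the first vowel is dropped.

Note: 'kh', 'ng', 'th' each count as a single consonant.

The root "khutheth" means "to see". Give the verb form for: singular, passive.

khuthethngom

Attach voice passive -nga → khuthethnga.
Attach number singular -om → khuthethngaom.
Apply vowel deletion: khuthethngaom → khuthethngom.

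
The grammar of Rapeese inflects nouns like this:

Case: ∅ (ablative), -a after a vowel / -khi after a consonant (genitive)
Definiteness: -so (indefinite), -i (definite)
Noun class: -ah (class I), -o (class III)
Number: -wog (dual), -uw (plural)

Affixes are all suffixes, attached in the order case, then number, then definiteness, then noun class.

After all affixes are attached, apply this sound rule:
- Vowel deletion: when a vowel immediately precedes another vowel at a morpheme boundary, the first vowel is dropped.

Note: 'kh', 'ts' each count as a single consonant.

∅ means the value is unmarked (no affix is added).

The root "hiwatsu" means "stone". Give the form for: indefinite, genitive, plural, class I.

Attach case genitive -a (after vowel 'u') → hiwatsua.
Attach number plural -uw → hiwatsuauw.
Attach definiteness indefinite -so → hiwatsuauwso.
Attach noun class class I -ah → hiwatsuauwsoah.
Apply vowel deletion: hiwatsuauwsoah → hiwatsuwsah.

hiwatsuwsah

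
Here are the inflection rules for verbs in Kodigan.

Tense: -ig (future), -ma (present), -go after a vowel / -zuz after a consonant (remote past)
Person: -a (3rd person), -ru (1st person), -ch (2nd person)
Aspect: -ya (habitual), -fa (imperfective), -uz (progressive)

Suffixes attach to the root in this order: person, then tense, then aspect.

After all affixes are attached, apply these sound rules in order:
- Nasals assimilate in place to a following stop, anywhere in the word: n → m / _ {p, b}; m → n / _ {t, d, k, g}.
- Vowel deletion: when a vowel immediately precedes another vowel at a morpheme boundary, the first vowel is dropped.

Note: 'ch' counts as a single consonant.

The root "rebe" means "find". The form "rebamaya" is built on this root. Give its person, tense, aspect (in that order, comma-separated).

3rd person, present, habitual

Segment: rebe-a-ma-ya.
person: -a → 3rd person.
tense: -ma → present.
aspect: -ya → habitual.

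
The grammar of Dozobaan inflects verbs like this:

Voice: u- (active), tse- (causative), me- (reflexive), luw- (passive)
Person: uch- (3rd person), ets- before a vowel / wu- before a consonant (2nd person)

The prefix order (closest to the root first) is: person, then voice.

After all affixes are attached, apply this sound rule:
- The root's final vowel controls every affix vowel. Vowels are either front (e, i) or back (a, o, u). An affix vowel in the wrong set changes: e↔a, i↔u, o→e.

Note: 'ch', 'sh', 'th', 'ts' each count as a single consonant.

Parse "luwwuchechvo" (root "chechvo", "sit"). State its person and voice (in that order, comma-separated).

Segment: luw-wu-chechvo.
person: ets/wu- → 2nd person.
voice: luw- → passive.

2nd person, passive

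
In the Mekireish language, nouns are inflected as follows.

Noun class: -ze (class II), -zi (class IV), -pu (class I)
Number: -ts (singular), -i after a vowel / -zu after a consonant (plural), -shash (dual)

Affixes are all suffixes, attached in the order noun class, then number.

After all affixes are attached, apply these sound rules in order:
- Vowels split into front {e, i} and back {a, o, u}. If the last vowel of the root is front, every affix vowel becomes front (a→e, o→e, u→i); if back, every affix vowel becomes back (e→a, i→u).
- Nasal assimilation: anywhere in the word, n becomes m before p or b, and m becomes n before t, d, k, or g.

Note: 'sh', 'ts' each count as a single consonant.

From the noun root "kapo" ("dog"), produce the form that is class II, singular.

Attach noun class class II -ze → kapoze.
Attach number singular -ts → kapozets.
Apply vowel harmony: kapozets → kapozats.
Nasal assimilation: no change.

kapozats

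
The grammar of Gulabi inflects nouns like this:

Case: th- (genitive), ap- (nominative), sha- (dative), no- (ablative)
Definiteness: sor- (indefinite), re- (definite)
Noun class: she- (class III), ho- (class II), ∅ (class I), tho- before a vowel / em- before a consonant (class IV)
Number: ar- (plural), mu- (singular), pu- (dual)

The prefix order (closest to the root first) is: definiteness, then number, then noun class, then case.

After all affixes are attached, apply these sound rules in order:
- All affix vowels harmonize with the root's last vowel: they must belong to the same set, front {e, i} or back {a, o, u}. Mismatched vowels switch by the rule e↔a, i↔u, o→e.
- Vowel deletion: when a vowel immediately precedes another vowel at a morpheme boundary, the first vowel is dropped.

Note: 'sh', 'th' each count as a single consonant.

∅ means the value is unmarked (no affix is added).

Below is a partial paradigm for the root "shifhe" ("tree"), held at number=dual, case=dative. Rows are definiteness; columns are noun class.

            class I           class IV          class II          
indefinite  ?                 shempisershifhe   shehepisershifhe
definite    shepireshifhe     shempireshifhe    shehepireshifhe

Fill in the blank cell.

Attach definiteness indefinite sor- → sorshifhe.
Attach number dual pu- → pusorshifhe.
noun class = class I: zero marking, form stays pusorshifhe.
Attach case dative sha- → shapusorshifhe.
Apply vowel harmony: shapusorshifhe → shepisershifhe.
Vowel deletion: no change.

shepisershifhe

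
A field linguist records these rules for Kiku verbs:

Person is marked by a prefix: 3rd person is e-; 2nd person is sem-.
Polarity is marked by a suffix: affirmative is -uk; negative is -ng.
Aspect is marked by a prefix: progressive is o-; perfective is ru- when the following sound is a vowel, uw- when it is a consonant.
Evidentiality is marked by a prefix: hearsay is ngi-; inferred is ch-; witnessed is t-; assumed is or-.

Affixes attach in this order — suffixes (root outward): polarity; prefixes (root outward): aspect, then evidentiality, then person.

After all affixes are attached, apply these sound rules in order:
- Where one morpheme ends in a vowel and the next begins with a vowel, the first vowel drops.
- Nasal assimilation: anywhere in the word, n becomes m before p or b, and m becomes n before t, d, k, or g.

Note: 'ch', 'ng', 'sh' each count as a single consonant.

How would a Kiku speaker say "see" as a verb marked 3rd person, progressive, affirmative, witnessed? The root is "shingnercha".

etoshingnerchuk

Attach aspect progressive o- → oshingnercha.
Attach polarity affirmative -uk → oshingnerchauk.
Attach evidentiality witnessed t- → toshingnerchauk.
Attach person 3rd person e- → etoshingnerchauk.
Apply vowel deletion: etoshingnerchauk → etoshingnerchuk.
Nasal assimilation: no change.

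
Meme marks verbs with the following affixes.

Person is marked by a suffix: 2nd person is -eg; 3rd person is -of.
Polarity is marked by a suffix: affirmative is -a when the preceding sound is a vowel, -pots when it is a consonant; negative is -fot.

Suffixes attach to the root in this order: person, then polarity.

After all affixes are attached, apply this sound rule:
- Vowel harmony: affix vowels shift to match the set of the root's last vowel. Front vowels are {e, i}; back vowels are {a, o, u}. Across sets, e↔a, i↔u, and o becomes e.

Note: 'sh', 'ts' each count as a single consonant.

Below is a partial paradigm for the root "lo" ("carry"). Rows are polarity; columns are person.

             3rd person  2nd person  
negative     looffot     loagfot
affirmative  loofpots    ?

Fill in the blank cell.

loagpots

Attach person 2nd person -eg → loeg.
Attach polarity affirmative -pots (after consonant 'g') → loegpots.
Apply vowel harmony: loegpots → loagpots.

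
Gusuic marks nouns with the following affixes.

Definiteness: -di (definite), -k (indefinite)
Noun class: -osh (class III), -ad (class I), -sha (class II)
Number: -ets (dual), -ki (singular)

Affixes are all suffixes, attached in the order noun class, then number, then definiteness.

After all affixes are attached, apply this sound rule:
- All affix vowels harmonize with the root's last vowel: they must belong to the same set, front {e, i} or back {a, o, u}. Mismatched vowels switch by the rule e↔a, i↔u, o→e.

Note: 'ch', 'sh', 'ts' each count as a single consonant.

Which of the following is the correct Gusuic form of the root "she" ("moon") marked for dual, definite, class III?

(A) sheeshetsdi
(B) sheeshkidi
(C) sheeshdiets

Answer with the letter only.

A

Attach noun class class III -osh → sheosh.
Attach number dual -ets → sheoshets.
Attach definiteness definite -di → sheoshetsdi.
Apply vowel harmony: sheoshetsdi → sheeshetsdi.
So the correct form is sheeshetsdi, option (A).
(C) sheeshdiets is wrong: it has the affixes in the wrong order.
(B) sheeshkidi is wrong: it uses singular instead of dual for number.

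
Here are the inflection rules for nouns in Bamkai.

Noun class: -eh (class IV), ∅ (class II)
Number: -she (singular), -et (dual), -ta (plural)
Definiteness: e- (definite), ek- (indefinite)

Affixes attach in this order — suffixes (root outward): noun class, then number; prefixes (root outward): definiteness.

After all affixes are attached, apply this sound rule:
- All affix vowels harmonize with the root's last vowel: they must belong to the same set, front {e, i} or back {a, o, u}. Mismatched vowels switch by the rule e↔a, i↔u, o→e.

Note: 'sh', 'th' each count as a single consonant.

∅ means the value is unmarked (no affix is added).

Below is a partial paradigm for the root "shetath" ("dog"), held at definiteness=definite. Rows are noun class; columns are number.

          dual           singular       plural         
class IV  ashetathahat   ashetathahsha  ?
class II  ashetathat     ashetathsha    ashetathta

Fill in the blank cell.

Attach noun class class IV -eh → shetatheh.
Attach number plural -ta → shetathehta.
Attach definiteness definite e- → eshetathehta.
Apply vowel harmony: eshetathehta → ashetathahta.

ashetathahta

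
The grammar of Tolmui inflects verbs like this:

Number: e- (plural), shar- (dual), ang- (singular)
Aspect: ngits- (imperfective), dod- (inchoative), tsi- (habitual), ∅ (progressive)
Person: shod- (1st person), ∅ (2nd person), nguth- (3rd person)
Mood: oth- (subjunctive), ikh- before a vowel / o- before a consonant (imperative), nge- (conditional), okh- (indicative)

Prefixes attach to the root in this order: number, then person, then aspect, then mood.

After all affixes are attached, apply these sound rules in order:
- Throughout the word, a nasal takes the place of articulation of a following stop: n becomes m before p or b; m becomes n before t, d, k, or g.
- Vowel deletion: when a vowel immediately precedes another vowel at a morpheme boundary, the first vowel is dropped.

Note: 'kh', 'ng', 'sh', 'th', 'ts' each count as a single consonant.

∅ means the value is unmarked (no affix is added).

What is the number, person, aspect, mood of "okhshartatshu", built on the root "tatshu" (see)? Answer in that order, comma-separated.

dual, 2nd person, progressive, indicative

Segment: okh-shar-tatshu.
number: shar- → dual.
person: ∅ → 2nd person.
aspect: ∅ → progressive.
mood: okh- → indicative.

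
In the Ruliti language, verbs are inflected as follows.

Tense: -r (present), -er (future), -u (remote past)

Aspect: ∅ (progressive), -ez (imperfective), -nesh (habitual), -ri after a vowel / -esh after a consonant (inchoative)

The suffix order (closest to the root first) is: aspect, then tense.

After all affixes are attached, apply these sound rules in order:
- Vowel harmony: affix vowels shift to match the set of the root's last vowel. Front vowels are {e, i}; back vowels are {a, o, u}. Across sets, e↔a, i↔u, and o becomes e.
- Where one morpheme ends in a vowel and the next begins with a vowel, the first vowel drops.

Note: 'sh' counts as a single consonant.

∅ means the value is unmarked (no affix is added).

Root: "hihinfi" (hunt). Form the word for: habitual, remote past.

Attach aspect habitual -nesh → hihinfinesh.
Attach tense remote past -u → hihinfineshu.
Apply vowel harmony: hihinfineshu → hihinfineshi.
Vowel deletion: no change.

hihinfineshi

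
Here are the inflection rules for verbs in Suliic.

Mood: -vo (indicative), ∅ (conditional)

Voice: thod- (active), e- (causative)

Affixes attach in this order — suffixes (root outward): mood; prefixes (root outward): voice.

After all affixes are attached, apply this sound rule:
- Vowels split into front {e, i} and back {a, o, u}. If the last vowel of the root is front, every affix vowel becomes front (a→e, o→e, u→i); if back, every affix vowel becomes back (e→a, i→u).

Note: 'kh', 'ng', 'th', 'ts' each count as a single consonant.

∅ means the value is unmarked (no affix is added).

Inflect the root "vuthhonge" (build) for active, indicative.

Attach mood indicative -vo → vuthhongevo.
Attach voice active thod- → thodvuthhongevo.
Apply vowel harmony: thodvuthhongevo → thedvuthhongeve.

thedvuthhongeve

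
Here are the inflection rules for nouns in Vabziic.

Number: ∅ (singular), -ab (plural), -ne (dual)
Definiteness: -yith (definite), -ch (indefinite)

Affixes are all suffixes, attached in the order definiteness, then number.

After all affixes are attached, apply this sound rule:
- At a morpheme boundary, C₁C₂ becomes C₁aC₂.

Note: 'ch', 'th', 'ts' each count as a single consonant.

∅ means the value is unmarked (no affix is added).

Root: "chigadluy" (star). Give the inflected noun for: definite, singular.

chigadluyayith

Attach definiteness definite -yith → chigadluyyith.
number = singular: zero marking, form stays chigadluyyith.
Apply epenthesis: chigadluyyith → chigadluyayith.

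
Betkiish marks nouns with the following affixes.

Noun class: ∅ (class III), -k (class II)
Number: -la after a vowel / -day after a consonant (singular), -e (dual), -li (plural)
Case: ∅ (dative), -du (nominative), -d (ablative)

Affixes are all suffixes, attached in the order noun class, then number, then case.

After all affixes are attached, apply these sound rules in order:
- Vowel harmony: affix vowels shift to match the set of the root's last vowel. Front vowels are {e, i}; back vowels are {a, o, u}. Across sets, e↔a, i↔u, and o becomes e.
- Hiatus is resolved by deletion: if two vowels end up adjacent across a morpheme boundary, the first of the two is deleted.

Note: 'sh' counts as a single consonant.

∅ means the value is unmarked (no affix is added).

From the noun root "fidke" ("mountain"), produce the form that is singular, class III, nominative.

noun class = class III: zero marking, form stays fidke.
Attach number singular -la (after vowel 'e') → fidkela.
Attach case nominative -du → fidkeladu.
Apply vowel harmony: fidkeladu → fidkeledi.
Vowel deletion: no change.

fidkeledi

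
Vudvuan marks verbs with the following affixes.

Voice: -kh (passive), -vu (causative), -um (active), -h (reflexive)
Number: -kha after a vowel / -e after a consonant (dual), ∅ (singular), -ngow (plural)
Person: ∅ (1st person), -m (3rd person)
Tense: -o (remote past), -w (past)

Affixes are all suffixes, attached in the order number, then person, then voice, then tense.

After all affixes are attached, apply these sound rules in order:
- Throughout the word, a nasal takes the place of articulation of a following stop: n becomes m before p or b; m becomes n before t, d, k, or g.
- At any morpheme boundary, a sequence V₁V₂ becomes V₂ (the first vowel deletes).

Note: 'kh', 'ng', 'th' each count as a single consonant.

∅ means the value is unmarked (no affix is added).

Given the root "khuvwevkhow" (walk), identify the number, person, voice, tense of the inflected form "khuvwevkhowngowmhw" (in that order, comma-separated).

plural, 3rd person, reflexive, past

Segment: khuvwevkhow-ngow-m-h-w.
number: -ngow → plural.
person: -m → 3rd person.
voice: -h → reflexive.
tense: -w → past.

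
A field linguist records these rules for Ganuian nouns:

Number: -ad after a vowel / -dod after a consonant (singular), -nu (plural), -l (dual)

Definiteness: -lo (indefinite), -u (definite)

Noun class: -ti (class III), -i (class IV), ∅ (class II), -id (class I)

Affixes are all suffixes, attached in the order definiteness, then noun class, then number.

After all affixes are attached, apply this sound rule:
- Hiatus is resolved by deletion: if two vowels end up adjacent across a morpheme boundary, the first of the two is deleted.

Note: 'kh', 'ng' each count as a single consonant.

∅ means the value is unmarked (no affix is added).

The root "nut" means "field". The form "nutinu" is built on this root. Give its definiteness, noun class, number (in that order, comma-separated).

definite, class IV, plural

Segment: nut-u-i-nu.
definiteness: -u → definite.
noun class: -i → class IV.
number: -nu → plural.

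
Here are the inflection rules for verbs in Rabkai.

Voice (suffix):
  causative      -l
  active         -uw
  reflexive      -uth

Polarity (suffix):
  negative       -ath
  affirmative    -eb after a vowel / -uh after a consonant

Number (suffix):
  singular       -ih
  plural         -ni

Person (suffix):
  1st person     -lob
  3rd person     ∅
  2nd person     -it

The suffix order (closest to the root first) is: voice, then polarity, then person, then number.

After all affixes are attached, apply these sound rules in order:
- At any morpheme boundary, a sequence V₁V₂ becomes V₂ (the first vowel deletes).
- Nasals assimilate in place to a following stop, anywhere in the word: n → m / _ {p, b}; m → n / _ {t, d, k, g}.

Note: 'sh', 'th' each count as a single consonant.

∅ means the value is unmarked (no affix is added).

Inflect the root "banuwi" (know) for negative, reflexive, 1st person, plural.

Attach voice reflexive -uth → banuwiuth.
Attach polarity negative -ath → banuwiuthath.
Attach person 1st person -lob → banuwiuthathlob.
Attach number plural -ni → banuwiuthathlobni.
Apply vowel deletion: banuwiuthathlobni → banuwuthathlobni.
Nasal assimilation: no change.

banuwuthathlobni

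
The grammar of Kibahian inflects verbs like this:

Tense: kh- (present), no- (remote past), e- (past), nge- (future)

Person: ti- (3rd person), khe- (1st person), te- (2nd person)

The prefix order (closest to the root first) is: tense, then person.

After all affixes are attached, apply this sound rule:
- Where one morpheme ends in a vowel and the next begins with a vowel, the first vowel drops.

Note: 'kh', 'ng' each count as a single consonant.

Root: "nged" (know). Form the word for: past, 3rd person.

tenged

Attach tense past e- → enged.
Attach person 3rd person ti- → tienged.
Apply vowel deletion: tienged → tenged.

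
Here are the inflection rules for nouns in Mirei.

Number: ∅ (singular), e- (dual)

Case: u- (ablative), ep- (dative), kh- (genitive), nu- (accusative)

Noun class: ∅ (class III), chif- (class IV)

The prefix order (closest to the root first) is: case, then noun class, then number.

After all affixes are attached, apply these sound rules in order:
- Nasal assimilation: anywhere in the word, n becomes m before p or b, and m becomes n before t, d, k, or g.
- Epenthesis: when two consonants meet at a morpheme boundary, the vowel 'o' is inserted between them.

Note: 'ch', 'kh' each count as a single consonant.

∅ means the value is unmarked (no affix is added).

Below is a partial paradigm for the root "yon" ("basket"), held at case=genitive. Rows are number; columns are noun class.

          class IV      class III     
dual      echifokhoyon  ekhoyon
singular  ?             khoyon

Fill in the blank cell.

chifokhoyon

Attach case genitive kh- → khyon.
Attach noun class class IV chif- → chifkhyon.
number = singular: zero marking, form stays chifkhyon.
Nasal assimilation: no change.
Apply epenthesis: chifkhyon → chifokhoyon.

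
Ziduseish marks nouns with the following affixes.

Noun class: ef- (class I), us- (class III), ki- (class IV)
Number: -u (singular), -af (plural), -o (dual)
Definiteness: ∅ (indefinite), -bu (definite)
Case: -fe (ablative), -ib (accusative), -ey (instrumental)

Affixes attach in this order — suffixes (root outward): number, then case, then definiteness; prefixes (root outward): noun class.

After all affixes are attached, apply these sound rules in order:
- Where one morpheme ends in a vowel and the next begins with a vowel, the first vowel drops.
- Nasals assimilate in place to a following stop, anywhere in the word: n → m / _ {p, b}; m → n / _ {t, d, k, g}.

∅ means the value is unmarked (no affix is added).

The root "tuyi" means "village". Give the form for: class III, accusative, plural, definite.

Attach number plural -af → tuyiaf.
Attach case accusative -ib → tuyiafib.
Attach definiteness definite -bu → tuyiafibbu.
Attach noun class class III us- → ustuyiafibbu.
Apply vowel deletion: ustuyiafibbu → ustuyafibbu.
Nasal assimilation: no change.

ustuyafibbu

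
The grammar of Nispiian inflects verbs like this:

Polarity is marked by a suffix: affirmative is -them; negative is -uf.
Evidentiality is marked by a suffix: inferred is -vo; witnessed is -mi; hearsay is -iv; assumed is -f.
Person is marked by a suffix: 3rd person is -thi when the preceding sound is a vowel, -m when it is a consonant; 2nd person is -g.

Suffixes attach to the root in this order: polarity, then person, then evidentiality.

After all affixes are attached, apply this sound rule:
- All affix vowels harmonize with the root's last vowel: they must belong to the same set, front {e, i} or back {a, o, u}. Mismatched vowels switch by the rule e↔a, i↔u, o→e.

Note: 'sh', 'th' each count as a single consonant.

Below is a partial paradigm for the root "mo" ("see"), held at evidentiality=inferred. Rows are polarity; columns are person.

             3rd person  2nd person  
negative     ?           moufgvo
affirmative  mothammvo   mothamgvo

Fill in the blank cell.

moufmvo

Attach polarity negative -uf → mouf.
Attach person 3rd person -m (after consonant 'f') → moufm.
Attach evidentiality inferred -vo → moufmvo.
Vowel harmony: no change.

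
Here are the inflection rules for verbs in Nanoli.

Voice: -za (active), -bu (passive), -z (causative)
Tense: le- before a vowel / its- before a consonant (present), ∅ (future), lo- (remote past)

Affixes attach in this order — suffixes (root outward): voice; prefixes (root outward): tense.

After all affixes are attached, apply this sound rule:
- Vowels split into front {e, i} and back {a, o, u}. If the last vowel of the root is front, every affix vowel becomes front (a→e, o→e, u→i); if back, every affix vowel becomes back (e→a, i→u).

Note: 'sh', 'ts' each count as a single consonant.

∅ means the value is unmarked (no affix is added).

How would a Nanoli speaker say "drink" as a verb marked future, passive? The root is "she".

Attach voice passive -bu → shebu.
tense = future: zero marking, form stays shebu.
Apply vowel harmony: shebu → shebi.

shebi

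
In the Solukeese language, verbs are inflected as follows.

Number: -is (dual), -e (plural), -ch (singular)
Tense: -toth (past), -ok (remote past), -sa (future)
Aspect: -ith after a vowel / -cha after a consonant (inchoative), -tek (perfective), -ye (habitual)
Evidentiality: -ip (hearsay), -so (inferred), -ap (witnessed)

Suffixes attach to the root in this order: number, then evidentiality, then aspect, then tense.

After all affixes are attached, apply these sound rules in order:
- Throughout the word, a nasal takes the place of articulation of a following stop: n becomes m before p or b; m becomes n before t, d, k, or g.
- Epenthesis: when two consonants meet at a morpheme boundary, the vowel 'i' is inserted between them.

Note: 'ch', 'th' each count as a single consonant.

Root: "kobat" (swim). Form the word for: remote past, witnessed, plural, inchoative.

kobateapichaok

Attach number plural -e → kobate.
Attach evidentiality witnessed -ap → kobateap.
Attach aspect inchoative -cha (after consonant 'p') → kobateapcha.
Attach tense remote past -ok → kobateapchaok.
Nasal assimilation: no change.
Apply epenthesis: kobateapchaok → kobateapichaok.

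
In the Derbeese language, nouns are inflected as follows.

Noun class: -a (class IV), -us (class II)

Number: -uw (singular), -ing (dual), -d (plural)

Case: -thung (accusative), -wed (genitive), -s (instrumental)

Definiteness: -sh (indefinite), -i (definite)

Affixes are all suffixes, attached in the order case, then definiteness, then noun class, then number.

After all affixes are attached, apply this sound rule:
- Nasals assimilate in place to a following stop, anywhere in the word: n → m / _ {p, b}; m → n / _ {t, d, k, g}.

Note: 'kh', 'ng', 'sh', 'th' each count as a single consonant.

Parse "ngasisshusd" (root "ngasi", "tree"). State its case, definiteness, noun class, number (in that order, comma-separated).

Segment: ngasi-s-sh-us-d.
case: -s → instrumental.
definiteness: -sh → indefinite.
noun class: -us → class II.
number: -d → plural.

instrumental, indefinite, class II, plural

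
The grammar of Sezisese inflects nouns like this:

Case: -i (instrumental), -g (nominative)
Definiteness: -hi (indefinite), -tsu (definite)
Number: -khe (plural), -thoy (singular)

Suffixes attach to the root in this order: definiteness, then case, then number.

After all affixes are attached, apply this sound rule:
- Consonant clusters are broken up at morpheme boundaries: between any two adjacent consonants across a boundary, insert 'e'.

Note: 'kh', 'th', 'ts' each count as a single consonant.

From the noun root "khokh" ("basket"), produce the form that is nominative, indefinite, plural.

Attach definiteness indefinite -hi → khokhhi.
Attach case nominative -g → khokhhig.
Attach number plural -khe → khokhhigkhe.
Apply epenthesis: khokhhigkhe → khokhehigekhe.

khokhehigekhe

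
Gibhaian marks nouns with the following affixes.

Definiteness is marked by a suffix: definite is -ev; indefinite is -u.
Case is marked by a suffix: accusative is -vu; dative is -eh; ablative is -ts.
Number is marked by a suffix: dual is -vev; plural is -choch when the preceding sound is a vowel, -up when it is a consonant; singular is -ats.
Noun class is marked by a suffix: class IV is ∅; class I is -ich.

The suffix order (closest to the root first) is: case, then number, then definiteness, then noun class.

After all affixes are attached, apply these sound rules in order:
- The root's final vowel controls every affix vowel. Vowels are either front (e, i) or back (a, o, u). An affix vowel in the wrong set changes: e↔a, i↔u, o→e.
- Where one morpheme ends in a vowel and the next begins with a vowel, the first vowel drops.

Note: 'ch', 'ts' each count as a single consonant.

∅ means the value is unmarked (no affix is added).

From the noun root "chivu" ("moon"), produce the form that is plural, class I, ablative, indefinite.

chivutsupuch

Attach case ablative -ts → chivuts.
Attach number plural -up (after consonant 'ts') → chivutsup.
Attach definiteness indefinite -u → chivutsupu.
Attach noun class class I -ich → chivutsupuich.
Apply vowel harmony: chivutsupuich → chivutsupuuch.
Apply vowel deletion: chivutsupuuch → chivutsupuch.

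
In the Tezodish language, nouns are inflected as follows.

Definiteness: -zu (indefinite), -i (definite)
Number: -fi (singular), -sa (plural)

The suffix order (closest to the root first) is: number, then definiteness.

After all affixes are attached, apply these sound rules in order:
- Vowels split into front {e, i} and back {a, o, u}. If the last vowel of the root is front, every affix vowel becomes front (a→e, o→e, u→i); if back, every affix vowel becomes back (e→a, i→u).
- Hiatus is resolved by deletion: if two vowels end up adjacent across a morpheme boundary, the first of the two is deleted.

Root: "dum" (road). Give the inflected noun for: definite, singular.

Attach number singular -fi → dumfi.
Attach definiteness definite -i → dumfii.
Apply vowel harmony: dumfii → dumfuu.
Apply vowel deletion: dumfuu → dumfu.

dumfu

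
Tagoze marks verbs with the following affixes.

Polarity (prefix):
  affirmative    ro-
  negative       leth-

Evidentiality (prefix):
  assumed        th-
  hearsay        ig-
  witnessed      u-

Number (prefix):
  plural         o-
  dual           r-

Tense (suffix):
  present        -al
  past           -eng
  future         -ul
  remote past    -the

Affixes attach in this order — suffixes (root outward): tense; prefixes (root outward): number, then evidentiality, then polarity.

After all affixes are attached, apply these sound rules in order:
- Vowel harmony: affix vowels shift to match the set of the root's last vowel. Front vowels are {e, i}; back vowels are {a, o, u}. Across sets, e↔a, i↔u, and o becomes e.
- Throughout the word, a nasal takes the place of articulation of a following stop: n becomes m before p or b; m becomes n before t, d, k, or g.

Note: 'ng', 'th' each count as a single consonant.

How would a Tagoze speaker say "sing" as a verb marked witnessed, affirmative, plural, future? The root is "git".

Attach number plural o- → ogit.
Attach evidentiality witnessed u- → uogit.
Attach polarity affirmative ro- → rouogit.
Attach tense future -ul → rouogitul.
Apply vowel harmony: rouogitul → reiegitil.
Nasal assimilation: no change.

reiegitil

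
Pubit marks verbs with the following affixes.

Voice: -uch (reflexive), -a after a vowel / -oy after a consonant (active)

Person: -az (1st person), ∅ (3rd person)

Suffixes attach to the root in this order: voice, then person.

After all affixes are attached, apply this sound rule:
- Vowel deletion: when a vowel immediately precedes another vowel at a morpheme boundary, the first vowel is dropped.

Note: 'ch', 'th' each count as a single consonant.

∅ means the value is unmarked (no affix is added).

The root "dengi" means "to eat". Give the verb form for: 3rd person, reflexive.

denguch

Attach voice reflexive -uch → dengiuch.
person = 3rd person: zero marking, form stays dengiuch.
Apply vowel deletion: dengiuch → denguch.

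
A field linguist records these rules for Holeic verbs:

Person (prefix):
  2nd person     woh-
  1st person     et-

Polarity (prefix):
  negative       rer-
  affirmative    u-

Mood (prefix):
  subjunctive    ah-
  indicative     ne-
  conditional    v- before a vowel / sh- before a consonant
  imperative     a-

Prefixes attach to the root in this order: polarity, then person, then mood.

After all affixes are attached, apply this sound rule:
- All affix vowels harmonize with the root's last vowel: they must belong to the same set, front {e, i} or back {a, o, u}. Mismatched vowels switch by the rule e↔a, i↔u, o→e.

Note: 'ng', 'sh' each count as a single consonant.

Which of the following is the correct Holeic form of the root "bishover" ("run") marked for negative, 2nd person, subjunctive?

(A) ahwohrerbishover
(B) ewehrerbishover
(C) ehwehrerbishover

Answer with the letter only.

C

Attach polarity negative rer- → rerbishover.
Attach person 2nd person woh- → wohrerbishover.
Attach mood subjunctive ah- → ahwohrerbishover.
Apply vowel harmony: ahwohrerbishover → ehwehrerbishover.
So the correct form is ehwehrerbishover, option (C).
(B) ewehrerbishover is wrong: it uses imperative instead of subjunctive for mood.
(A) ahwohrerbishover is wrong: it fails to apply the sound rule(s).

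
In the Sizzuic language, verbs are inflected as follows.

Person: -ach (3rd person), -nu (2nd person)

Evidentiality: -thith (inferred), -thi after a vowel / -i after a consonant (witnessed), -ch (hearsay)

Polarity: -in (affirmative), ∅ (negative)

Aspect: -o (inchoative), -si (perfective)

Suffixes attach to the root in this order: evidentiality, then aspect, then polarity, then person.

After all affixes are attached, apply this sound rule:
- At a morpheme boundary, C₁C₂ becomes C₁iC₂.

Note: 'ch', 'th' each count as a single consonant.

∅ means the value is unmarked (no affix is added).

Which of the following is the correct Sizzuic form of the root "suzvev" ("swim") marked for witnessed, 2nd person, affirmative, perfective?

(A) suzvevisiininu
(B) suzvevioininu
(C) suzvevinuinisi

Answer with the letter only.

Attach evidentiality witnessed -i (after consonant 'v') → suzvevi.
Attach aspect perfective -si → suzvevisi.
Attach polarity affirmative -in → suzvevisiin.
Attach person 2nd person -nu → suzvevisiinnu.
Apply epenthesis: suzvevisiinnu → suzvevisiininu.
So the correct form is suzvevisiininu, option (A).
(C) suzvevinuinisi is wrong: it has the affixes in the wrong order.
(B) suzvevioininu is wrong: it uses inchoative instead of perfective for aspect.

A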